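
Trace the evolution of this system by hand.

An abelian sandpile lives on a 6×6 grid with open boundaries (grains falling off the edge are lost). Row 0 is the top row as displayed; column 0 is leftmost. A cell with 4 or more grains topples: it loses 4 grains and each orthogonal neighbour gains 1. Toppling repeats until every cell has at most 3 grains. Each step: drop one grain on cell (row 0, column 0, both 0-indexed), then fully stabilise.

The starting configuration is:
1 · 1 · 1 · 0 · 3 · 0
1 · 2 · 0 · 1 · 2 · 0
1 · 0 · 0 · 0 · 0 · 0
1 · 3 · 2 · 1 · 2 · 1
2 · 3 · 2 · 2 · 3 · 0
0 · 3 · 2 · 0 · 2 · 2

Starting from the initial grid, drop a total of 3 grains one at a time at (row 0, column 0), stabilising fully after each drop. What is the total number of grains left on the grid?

0) 1 · 1 · 1 · 0 · 3 · 0
1 · 2 · 0 · 1 · 2 · 0
1 · 0 · 0 · 0 · 0 · 0
1 · 3 · 2 · 1 · 2 · 1
2 · 3 · 2 · 2 · 3 · 0
0 · 3 · 2 · 0 · 2 · 2
1) 2 · 1 · 1 · 0 · 3 · 0
1 · 2 · 0 · 1 · 2 · 0
1 · 0 · 0 · 0 · 0 · 0
1 · 3 · 2 · 1 · 2 · 1
2 · 3 · 2 · 2 · 3 · 0
0 · 3 · 2 · 0 · 2 · 2
2) 3 · 1 · 1 · 0 · 3 · 0
1 · 2 · 0 · 1 · 2 · 0
1 · 0 · 0 · 0 · 0 · 0
1 · 3 · 2 · 1 · 2 · 1
2 · 3 · 2 · 2 · 3 · 0
0 · 3 · 2 · 0 · 2 · 2
3) 0 · 2 · 1 · 0 · 3 · 0
2 · 2 · 0 · 1 · 2 · 0
1 · 0 · 0 · 0 · 0 · 0
1 · 3 · 2 · 1 · 2 · 1
2 · 3 · 2 · 2 · 3 · 0
0 · 3 · 2 · 0 · 2 · 2

45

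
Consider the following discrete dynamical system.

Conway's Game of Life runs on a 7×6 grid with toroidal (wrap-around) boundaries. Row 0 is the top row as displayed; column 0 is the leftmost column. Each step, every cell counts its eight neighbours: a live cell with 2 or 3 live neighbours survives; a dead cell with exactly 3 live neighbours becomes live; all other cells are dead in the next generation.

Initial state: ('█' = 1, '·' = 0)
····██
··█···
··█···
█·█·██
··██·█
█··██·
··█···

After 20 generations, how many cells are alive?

t=0: ····██
··█···
··█···
█·█·██
··██·█
█··██·
··█···
t=1: ···█··
···█··
··█··█
█·█·██
··█···
·█··██
······
t=2: ······
··███·
███··█
█·█·██
··█···
······
····█·
t=3: ····█·
█·████
······
··█·█·
·█·█·█
······
······
t=4: ····█·
···███
·██···
··███·
··███·
······
······
t=5: ···███
··████
·█···█
····█·
··█·█·
···█··
······
t=6: ··█··█
··█···
█·█··█
···███
····█·
···█··
···█··
t=7: ··██··
█·██·█
███··█
█··█··
·····█
···██·
··███·
t=8: ·····█
·····█
······
··█·█·
···█·█
··█··█
······
t=9: ······
······
······
···██·
··██·█
····█·
······
t=10: ······
······
······
··███·
··█··█
···██·
······
t=11: ······
······
···█··
··███·
··█··█
···██·
······
t=12: ······
······
··███·
··█·█·
··█··█
···██·
······
t=13: ······
···█··
··█·█·
·██·██
··█··█
···██·
······
t=14: ······
···█··
·██·██
███·██
███··█
···██·
······
t=15: ······
··███·
······
······
······
██████
······
t=16: ···█··
···█··
···█··
······
██████
██████
██████
t=17: ██···█
··███·
······
██···█
······
······
······
t=18: ██████
██████
██████
█·····
█·····
······
█·····
t=19: ······
······
······
··███·
······
······
█·███·
t=20: ···█··
······
···█··
···█··
···█··
···█··
···█··

6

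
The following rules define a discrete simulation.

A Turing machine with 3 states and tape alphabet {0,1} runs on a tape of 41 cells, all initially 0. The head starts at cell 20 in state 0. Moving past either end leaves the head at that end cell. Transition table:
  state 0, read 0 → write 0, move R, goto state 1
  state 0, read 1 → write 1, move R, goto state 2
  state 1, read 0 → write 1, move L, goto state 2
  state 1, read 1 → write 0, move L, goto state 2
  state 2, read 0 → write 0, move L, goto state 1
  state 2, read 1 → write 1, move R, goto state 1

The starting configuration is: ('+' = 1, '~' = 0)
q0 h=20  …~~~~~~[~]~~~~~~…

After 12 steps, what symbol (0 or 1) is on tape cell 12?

gen 0: q0 h=20  …~~~~~~[~]~~~~~~…
gen 1: q1 h=21  …~~~~~~[~]~~~~~~…
gen 2: q2 h=20  …~~~~~~[~]+~~~~~…
gen 3: q1 h=19  …~~~~~~[~]~+~~~~…
gen 4: q2 h=18  …~~~~~~[~]+~+~~~…
gen 5: q1 h=17  …~~~~~~[~]~+~+~~…
gen 6: q2 h=16  …~~~~~~[~]+~+~+~…
gen 7: q1 h=15  …~~~~~~[~]~+~+~+…
gen 8: q2 h=14  …~~~~~~[~]+~+~+~…
gen 9: q1 h=13  …~~~~~~[~]~+~+~+…
gen 10: q2 h=12  …~~~~~~[~]+~+~+~…
gen 11: q1 h=11  …~~~~~~[~]~+~+~+…
gen 12: q2 h=10  …~~~~~~[~]+~+~+~…

0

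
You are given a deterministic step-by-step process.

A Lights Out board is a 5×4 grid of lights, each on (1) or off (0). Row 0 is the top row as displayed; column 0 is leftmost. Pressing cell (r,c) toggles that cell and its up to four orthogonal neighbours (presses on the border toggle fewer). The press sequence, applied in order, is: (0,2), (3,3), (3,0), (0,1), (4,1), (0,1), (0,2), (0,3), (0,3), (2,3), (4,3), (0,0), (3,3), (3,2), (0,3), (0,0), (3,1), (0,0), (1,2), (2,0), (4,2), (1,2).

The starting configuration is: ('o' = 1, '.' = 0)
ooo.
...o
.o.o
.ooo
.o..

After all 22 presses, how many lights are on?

5

step 0: ooo.
...o
.o.o
.ooo
.o..
step 1: o..o
..oo
.o.o
.ooo
.o..
step 2: o..o
..oo
.o..
.o..
.o.o
step 3: o..o
..oo
oo..
o...
oo.o
step 4: .ooo
.ooo
oo..
o...
oo.o
step 5: .ooo
.ooo
oo..
oo..
..oo
step 6: o..o
..oo
oo..
oo..
..oo
step 7: ooo.
...o
oo..
oo..
..oo
step 8: oo.o
....
oo..
oo..
..oo
step 9: ooo.
...o
oo..
oo..
..oo
step 10: ooo.
....
oooo
oo.o
..oo
step 11: ooo.
....
oooo
oo..
....
step 12: ..o.
o...
oooo
oo..
....
step 13: ..o.
o...
ooo.
oooo
...o
step 14: ..o.
o...
oo..
o...
..oo
step 15: ...o
o..o
oo..
o...
..oo
step 16: oo.o
...o
oo..
o...
..oo
step 17: oo.o
...o
o...
.oo.
.ooo
step 18: ...o
o..o
o...
.oo.
.ooo
step 19: ..oo
ooo.
o.o.
.oo.
.ooo
step 20: ..oo
.oo.
.oo.
ooo.
.ooo
step 21: ..oo
.oo.
.oo.
oo..
....
step 22: ...o
...o
.o..
oo..
....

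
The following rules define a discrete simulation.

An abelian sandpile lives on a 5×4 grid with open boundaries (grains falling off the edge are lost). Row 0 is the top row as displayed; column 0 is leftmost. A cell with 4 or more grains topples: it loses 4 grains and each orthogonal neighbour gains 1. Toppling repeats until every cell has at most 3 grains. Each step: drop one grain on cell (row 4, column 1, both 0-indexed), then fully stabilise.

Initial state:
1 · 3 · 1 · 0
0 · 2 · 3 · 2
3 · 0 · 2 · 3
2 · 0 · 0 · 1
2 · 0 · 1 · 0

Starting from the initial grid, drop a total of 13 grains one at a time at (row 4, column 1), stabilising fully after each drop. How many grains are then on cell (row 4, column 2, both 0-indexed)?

gen 0: 1 · 3 · 1 · 0
0 · 2 · 3 · 2
3 · 0 · 2 · 3
2 · 0 · 0 · 1
2 · 0 · 1 · 0
gen 1: 1 · 3 · 1 · 0
0 · 2 · 3 · 2
3 · 0 · 2 · 3
2 · 0 · 0 · 1
2 · 1 · 1 · 0
gen 2: 1 · 3 · 1 · 0
0 · 2 · 3 · 2
3 · 0 · 2 · 3
2 · 0 · 0 · 1
2 · 2 · 1 · 0
gen 3: 1 · 3 · 1 · 0
0 · 2 · 3 · 2
3 · 0 · 2 · 3
2 · 0 · 0 · 1
2 · 3 · 1 · 0
gen 4: 1 · 3 · 1 · 0
0 · 2 · 3 · 2
3 · 0 · 2 · 3
2 · 1 · 0 · 1
3 · 0 · 2 · 0
gen 5: 1 · 3 · 1 · 0
0 · 2 · 3 · 2
3 · 0 · 2 · 3
2 · 1 · 0 · 1
3 · 1 · 2 · 0
gen 6: 1 · 3 · 1 · 0
0 · 2 · 3 · 2
3 · 0 · 2 · 3
2 · 1 · 0 · 1
3 · 2 · 2 · 0
gen 7: 1 · 3 · 1 · 0
0 · 2 · 3 · 2
3 · 0 · 2 · 3
2 · 1 · 0 · 1
3 · 3 · 2 · 0
gen 8: 1 · 3 · 1 · 0
0 · 2 · 3 · 2
3 · 0 · 2 · 3
3 · 2 · 0 · 1
0 · 1 · 3 · 0
gen 9: 1 · 3 · 1 · 0
0 · 2 · 3 · 2
3 · 0 · 2 · 3
3 · 2 · 0 · 1
0 · 2 · 3 · 0
gen 10: 1 · 3 · 1 · 0
0 · 2 · 3 · 2
3 · 0 · 2 · 3
3 · 2 · 0 · 1
0 · 3 · 3 · 0
gen 11: 1 · 3 · 1 · 0
0 · 2 · 3 · 2
3 · 0 · 2 · 3
3 · 3 · 1 · 1
1 · 1 · 0 · 1
gen 12: 1 · 3 · 1 · 0
0 · 2 · 3 · 2
3 · 0 · 2 · 3
3 · 3 · 1 · 1
1 · 2 · 0 · 1
gen 13: 1 · 3 · 1 · 0
0 · 2 · 3 · 2
3 · 0 · 2 · 3
3 · 3 · 1 · 1
1 · 3 · 0 · 1

0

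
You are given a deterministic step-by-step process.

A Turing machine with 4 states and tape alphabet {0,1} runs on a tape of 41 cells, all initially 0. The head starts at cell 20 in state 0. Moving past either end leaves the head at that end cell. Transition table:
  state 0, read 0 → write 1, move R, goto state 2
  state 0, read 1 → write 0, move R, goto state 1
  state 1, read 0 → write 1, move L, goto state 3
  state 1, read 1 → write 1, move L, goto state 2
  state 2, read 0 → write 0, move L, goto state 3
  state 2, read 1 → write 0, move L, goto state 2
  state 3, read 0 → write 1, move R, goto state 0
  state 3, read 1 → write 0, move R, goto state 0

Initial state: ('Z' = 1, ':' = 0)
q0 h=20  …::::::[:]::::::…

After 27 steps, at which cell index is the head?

t=0: q0 h=20  …::::::[:]::::::…
t=1: q2 h=21  …:::::Z[:]::::::…
t=2: q3 h=20  …::::::[Z]::::::…
t=3: q0 h=21  …::::::[:]::::::…
t=4: q2 h=22  …:::::Z[:]::::::…
t=5: q3 h=21  …::::::[Z]::::::…
t=6: q0 h=22  …::::::[:]::::::…
t=7: q2 h=23  …:::::Z[:]::::::…
t=8: q3 h=22  …::::::[Z]::::::…
t=9: q0 h=23  …::::::[:]::::::…
t=10: q2 h=24  …:::::Z[:]::::::…
t=11: q3 h=23  …::::::[Z]::::::…
t=12: q0 h=24  …::::::[:]::::::…
t=13: q2 h=25  …:::::Z[:]::::::…
t=14: q3 h=24  …::::::[Z]::::::…
t=15: q0 h=25  …::::::[:]::::::…
t=16: q2 h=26  …:::::Z[:]::::::…
t=17: q3 h=25  …::::::[Z]::::::…
t=18: q0 h=26  …::::::[:]::::::…
t=19: q2 h=27  …:::::Z[:]::::::…
t=20: q3 h=26  …::::::[Z]::::::…
t=21: q0 h=27  …::::::[:]::::::…
t=22: q2 h=28  …:::::Z[:]::::::…
t=23: q3 h=27  …::::::[Z]::::::…
t=24: q0 h=28  …::::::[:]::::::…
t=25: q2 h=29  …:::::Z[:]::::::…
t=26: q3 h=28  …::::::[Z]::::::…
t=27: q0 h=29  …::::::[:]::::::…

29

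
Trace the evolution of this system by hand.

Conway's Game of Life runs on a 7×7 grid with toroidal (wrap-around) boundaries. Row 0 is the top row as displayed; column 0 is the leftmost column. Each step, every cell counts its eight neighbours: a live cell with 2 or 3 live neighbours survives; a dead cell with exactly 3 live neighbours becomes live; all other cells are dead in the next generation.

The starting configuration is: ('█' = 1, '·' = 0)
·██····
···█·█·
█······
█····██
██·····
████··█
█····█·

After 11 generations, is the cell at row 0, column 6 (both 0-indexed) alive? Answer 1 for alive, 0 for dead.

1

[0] ·██····
···█·█·
█······
█····██
██·····
████··█
█····█·
[1] ·██·█·█
·██····
█···██·
·······
·····█·
··█····
···█···
[2] ██·····
··█·█·█
·█·····
····███
·······
·······
·█·█···
[3] ██·█···
··█····
█··██·█
·····█·
·····█·
·······
███····
[4] █··█···
··█·█·█
···████
·····█·
·······
·█·····
█·█····
[5] █·██··█
█·█···█
···█··█
·····██
·······
·█·····
█·█····
[6] ··██···
··█··█·
·······
·····██
·······
·█·····
█·██··█
[7] ····█·█
··██···
·····██
·······
·······
███····
█··█···
[8] ··█·█··
···██·█
·······
·······
·█·····
███····
█·██··█
[9] ███·█·█
···███·
·······
·······
███····
···█··█
█·····█
[10] ·██·█··
███████
····█··
·█·····
███····
··█···█
··██···
[11] ······█
█·····█
····█·█
███····
█·█····
█······
·······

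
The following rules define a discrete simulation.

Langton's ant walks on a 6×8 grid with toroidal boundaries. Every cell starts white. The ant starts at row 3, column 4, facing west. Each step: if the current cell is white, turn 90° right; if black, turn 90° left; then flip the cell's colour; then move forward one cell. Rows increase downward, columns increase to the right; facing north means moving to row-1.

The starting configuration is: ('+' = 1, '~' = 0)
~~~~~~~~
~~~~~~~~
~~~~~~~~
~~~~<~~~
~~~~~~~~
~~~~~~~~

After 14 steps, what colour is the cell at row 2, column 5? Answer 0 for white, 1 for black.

[0] ~~~~~~~~
~~~~~~~~
~~~~~~~~
~~~~<~~~
~~~~~~~~
~~~~~~~~
[1] ~~~~~~~~
~~~~~~~~
~~~~^~~~
~~~~+~~~
~~~~~~~~
~~~~~~~~
[2] ~~~~~~~~
~~~~~~~~
~~~~+>~~
~~~~+~~~
~~~~~~~~
~~~~~~~~
[3] ~~~~~~~~
~~~~~~~~
~~~~++~~
~~~~+v~~
~~~~~~~~
~~~~~~~~
[4] ~~~~~~~~
~~~~~~~~
~~~~++~~
~~~~<+~~
~~~~~~~~
~~~~~~~~
[5] ~~~~~~~~
~~~~~~~~
~~~~++~~
~~~~~+~~
~~~~v~~~
~~~~~~~~
[6] ~~~~~~~~
~~~~~~~~
~~~~++~~
~~~~~+~~
~~~<+~~~
~~~~~~~~
[7] ~~~~~~~~
~~~~~~~~
~~~~++~~
~~~^~+~~
~~~++~~~
~~~~~~~~
[8] ~~~~~~~~
~~~~~~~~
~~~~++~~
~~~+>+~~
~~~++~~~
~~~~~~~~
[9] ~~~~~~~~
~~~~~~~~
~~~~++~~
~~~+++~~
~~~+v~~~
~~~~~~~~
[10] ~~~~~~~~
~~~~~~~~
~~~~++~~
~~~+++~~
~~~+~>~~
~~~~~~~~
[11] ~~~~~~~~
~~~~~~~~
~~~~++~~
~~~+++~~
~~~+~+~~
~~~~~v~~
[12] ~~~~~~~~
~~~~~~~~
~~~~++~~
~~~+++~~
~~~+~+~~
~~~~<+~~
[13] ~~~~~~~~
~~~~~~~~
~~~~++~~
~~~+++~~
~~~+^+~~
~~~~++~~
[14] ~~~~~~~~
~~~~~~~~
~~~~++~~
~~~+++~~
~~~++>~~
~~~~++~~

1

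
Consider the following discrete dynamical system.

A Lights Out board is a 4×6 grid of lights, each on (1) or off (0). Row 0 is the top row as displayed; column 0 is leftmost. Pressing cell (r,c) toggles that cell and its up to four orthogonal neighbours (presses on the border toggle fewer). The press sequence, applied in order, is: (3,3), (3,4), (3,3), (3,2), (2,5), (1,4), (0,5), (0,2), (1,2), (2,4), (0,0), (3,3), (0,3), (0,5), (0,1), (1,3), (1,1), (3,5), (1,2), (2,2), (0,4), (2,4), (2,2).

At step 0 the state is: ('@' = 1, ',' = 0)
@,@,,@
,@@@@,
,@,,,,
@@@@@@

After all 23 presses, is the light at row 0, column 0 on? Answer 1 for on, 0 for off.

1

k=0  @,@,,@
,@@@@,
,@,,,,
@@@@@@
k=1  @,@,,@
,@@@@,
,@,@,,
@@,,,@
k=2  @,@,,@
,@@@@,
,@,@@,
@@,@@,
k=3  @,@,,@
,@@@@,
,@,,@,
@@@,,,
k=4  @,@,,@
,@@@@,
,@@,@,
@,,@,,
k=5  @,@,,@
,@@@@@
,@@,,@
@,,@,@
k=6  @,@,@@
,@@,,,
,@@,@@
@,,@,@
k=7  @,@,,,
,@@,,@
,@@,@@
@,,@,@
k=8  @@,@,,
,@,,,@
,@@,@@
@,,@,@
k=9  @@@@,,
,,@@,@
,@,,@@
@,,@,@
k=10  @@@@,,
,,@@@@
,@,@,,
@,,@@@
k=11  ,,@@,,
@,@@@@
,@,@,,
@,,@@@
k=12  ,,@@,,
@,@@@@
,@,,,,
@,@,,@
k=13  ,,,,@,
@,@,@@
,@,,,,
@,@,,@
k=14  ,,,,,@
@,@,@,
,@,,,,
@,@,,@
k=15  @@@,,@
@@@,@,
,@,,,,
@,@,,@
k=16  @@@@,@
@@,@,,
,@,@,,
@,@,,@
k=17  @,@@,@
,,@@,,
,,,@,,
@,@,,@
k=18  @,@@,@
,,@@,,
,,,@,@
@,@,@,
k=19  @,,@,@
,@,,,,
,,@@,@
@,@,@,
k=20  @,,@,@
,@@,,,
,@,,,@
@,,,@,
k=21  @,,,@,
,@@,@,
,@,,,@
@,,,@,
k=22  @,,,@,
,@@,,,
,@,@@,
@,,,,,
k=23  @,,,@,
,@,,,,
,,@,@,
@,@,,,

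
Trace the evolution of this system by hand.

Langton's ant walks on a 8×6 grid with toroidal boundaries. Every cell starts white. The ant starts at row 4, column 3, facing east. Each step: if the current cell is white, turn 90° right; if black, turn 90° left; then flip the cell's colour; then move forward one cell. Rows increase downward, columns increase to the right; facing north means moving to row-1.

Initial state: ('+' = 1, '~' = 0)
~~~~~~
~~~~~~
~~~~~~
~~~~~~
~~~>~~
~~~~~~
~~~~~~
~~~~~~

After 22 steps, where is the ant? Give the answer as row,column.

1,2

[0] ~~~~~~
~~~~~~
~~~~~~
~~~~~~
~~~>~~
~~~~~~
~~~~~~
~~~~~~
[1] ~~~~~~
~~~~~~
~~~~~~
~~~~~~
~~~+~~
~~~v~~
~~~~~~
~~~~~~
[2] ~~~~~~
~~~~~~
~~~~~~
~~~~~~
~~~+~~
~~<+~~
~~~~~~
~~~~~~
[3] ~~~~~~
~~~~~~
~~~~~~
~~~~~~
~~^+~~
~~++~~
~~~~~~
~~~~~~
[4] ~~~~~~
~~~~~~
~~~~~~
~~~~~~
~~+>~~
~~++~~
~~~~~~
~~~~~~
[5] ~~~~~~
~~~~~~
~~~~~~
~~~^~~
~~+~~~
~~++~~
~~~~~~
~~~~~~
[6] ~~~~~~
~~~~~~
~~~~~~
~~~+>~
~~+~~~
~~++~~
~~~~~~
~~~~~~
[7] ~~~~~~
~~~~~~
~~~~~~
~~~++~
~~+~v~
~~++~~
~~~~~~
~~~~~~
[8] ~~~~~~
~~~~~~
~~~~~~
~~~++~
~~+<+~
~~++~~
~~~~~~
~~~~~~
[9] ~~~~~~
~~~~~~
~~~~~~
~~~^+~
~~+++~
~~++~~
~~~~~~
~~~~~~
[10] ~~~~~~
~~~~~~
~~~~~~
~~<~+~
~~+++~
~~++~~
~~~~~~
~~~~~~
[11] ~~~~~~
~~~~~~
~~^~~~
~~+~+~
~~+++~
~~++~~
~~~~~~
~~~~~~
[12] ~~~~~~
~~~~~~
~~+>~~
~~+~+~
~~+++~
~~++~~
~~~~~~
~~~~~~
[13] ~~~~~~
~~~~~~
~~++~~
~~+v+~
~~+++~
~~++~~
~~~~~~
~~~~~~
[14] ~~~~~~
~~~~~~
~~++~~
~~<++~
~~+++~
~~++~~
~~~~~~
~~~~~~
[15] ~~~~~~
~~~~~~
~~++~~
~~~++~
~~v++~
~~++~~
~~~~~~
~~~~~~
[16] ~~~~~~
~~~~~~
~~++~~
~~~++~
~~~>+~
~~++~~
~~~~~~
~~~~~~
[17] ~~~~~~
~~~~~~
~~++~~
~~~^+~
~~~~+~
~~++~~
~~~~~~
~~~~~~
[18] ~~~~~~
~~~~~~
~~++~~
~~<~+~
~~~~+~
~~++~~
~~~~~~
~~~~~~
[19] ~~~~~~
~~~~~~
~~^+~~
~~+~+~
~~~~+~
~~++~~
~~~~~~
~~~~~~
[20] ~~~~~~
~~~~~~
~<~+~~
~~+~+~
~~~~+~
~~++~~
~~~~~~
~~~~~~
[21] ~~~~~~
~^~~~~
~+~+~~
~~+~+~
~~~~+~
~~++~~
~~~~~~
~~~~~~
[22] ~~~~~~
~+>~~~
~+~+~~
~~+~+~
~~~~+~
~~++~~
~~~~~~
~~~~~~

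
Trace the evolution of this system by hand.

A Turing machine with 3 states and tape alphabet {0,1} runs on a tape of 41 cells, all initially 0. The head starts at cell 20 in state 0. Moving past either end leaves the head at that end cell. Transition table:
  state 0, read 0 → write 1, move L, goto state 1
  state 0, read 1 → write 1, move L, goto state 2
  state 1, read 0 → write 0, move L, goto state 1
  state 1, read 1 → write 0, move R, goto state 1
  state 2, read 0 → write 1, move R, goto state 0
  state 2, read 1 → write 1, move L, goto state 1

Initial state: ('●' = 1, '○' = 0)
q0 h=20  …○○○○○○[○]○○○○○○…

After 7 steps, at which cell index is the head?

13

k=0  q0 h=20  …○○○○○○[○]○○○○○○…
k=1  q1 h=19  …○○○○○○[○]●○○○○○…
k=2  q1 h=18  …○○○○○○[○]○●○○○○…
k=3  q1 h=17  …○○○○○○[○]○○●○○○…
k=4  q1 h=16  …○○○○○○[○]○○○●○○…
k=5  q1 h=15  …○○○○○○[○]○○○○●○…
k=6  q1 h=14  …○○○○○○[○]○○○○○●…
k=7  q1 h=13  …○○○○○○[○]○○○○○○…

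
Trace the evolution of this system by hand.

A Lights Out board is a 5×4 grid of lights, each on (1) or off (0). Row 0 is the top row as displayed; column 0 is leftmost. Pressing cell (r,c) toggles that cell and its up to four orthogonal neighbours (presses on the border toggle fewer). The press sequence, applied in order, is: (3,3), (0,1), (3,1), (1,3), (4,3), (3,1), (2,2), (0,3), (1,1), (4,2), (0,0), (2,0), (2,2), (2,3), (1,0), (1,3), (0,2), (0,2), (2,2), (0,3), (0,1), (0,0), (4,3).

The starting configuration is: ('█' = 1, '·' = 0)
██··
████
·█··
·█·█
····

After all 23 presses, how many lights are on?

9

[0] ██··
████
·█··
·█·█
····
[1] ██··
████
·█·█
·██·
···█
[2] ··█·
█·██
·█·█
·██·
···█
[3] ··█·
█·██
···█
█···
·█·█
[4] ··██
█···
····
█···
·█·█
[5] ··██
█···
····
█··█
·██·
[6] ··██
█···
·█··
·███
··█·
[7] ··██
█·█·
··██
·█·█
··█·
[8] ····
█·██
··██
·█·█
··█·
[9] ·█··
·█·█
·███
·█·█
··█·
[10] ·█··
·█·█
·███
·███
·█·█
[11] █···
██·█
·███
·███
·█·█
[12] █···
·█·█
█·██
████
·█·█
[13] █···
·███
██··
██·█
·█·█
[14] █···
·██·
████
██··
·█·█
[15] ····
█·█·
·███
██··
·█·█
[16] ···█
█··█
·██·
██··
·█·█
[17] ·██·
█·██
·██·
██··
·█·█
[18] ···█
█··█
·██·
██··
·█·█
[19] ···█
█·██
···█
███·
·█·█
[20] ··█·
█·█·
···█
███·
·█·█
[21] ██··
███·
···█
███·
·█·█
[22] ····
·██·
···█
███·
·█·█
[23] ····
·██·
···█
████
·██·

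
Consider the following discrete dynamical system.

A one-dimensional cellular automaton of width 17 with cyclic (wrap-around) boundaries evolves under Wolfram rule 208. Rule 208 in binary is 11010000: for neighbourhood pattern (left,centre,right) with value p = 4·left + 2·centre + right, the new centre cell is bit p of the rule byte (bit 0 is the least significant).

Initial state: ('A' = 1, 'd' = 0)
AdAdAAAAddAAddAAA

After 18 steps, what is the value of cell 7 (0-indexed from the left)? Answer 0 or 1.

1

0) AdAdAAAAddAAddAAA
1) AddddAAAAddAAddAA
2) AAddddAAAAddAAddA
3) AAAddddAAAAddAAdd
4) dAAAddddAAAAddAAd
5) ddAAAddddAAAAddAA
6) AddAAAddddAAAAddA
7) AAddAAAddddAAAAdd
8) dAAddAAAddddAAAAd
9) ddAAddAAAddddAAAA
10) AddAAddAAAddddAAA
11) AAddAAddAAAddddAA
12) AAAddAAddAAAddddA
13) AAAAddAAddAAAdddd
14) dAAAAddAAddAAAddd
15) ddAAAAddAAddAAAdd
16) dddAAAAddAAddAAAd
17) ddddAAAAddAAddAAA
18) AddddAAAAddAAddAA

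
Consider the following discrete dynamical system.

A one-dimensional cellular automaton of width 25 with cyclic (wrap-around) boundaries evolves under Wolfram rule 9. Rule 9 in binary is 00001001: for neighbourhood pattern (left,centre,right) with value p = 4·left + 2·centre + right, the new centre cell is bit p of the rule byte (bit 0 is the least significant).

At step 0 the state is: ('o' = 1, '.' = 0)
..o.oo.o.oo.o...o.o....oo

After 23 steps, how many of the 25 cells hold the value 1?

14

[0] ..o.oo.o.oo.o...o.o....oo
[1] ....o....o....o.....oo.o.
[2] ooo...oo...oo...ooo.o....
[3] o...o.o..o.o..o.o.....oo.
[4] ..o...............ooo.o..
[5] o...ooooooooooooo.o.....o
[6] ..o.o...............ooo.o
[7] ......ooooooooooooo.o....
[8] ooooo.o...............ooo
[9] ........ooooooooooooo.o..
[10] ooooooo.o...............o
[11] ..........ooooooooooooo.o
[12] .oooooooo.o..............
[13] .o..........ooooooooooooo
[14] ...oooooooo.o............
[15] oo.o..........ooooooooooo
[16] .....oooooooo.o..........
[17] oooo.o..........ooooooooo
[18] .......oooooooo.o........
[19] oooooo.o..........ooooooo
[20] .........oooooooo.o......
[21] oooooooo.o..........ooooo
[22] ...........oooooooo.o....
[23] oooooooooo.o..........ooo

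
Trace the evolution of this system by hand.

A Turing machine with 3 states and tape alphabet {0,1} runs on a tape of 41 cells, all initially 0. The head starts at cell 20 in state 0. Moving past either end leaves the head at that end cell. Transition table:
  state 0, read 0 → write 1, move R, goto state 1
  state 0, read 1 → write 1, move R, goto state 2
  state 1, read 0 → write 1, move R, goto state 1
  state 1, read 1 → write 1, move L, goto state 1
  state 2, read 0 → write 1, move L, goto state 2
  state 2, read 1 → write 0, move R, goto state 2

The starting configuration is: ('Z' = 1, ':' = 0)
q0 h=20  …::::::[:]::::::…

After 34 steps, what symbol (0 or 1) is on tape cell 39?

1

[0] q0 h=20  …::::::[:]::::::…
[1] q1 h=21  …:::::Z[:]::::::…
[2] q1 h=22  …::::ZZ[:]::::::…
[3] q1 h=23  …:::ZZZ[:]::::::…
[4] q1 h=24  …::ZZZZ[:]::::::…
[5] q1 h=25  …:ZZZZZ[:]::::::…
[6] q1 h=26  …ZZZZZZ[:]::::::…
[7] q1 h=27  …ZZZZZZ[:]::::::…
[8] q1 h=28  …ZZZZZZ[:]::::::…
[9] q1 h=29  …ZZZZZZ[:]::::::…
[10] q1 h=30  …ZZZZZZ[:]::::::…
[11] q1 h=31  …ZZZZZZ[:]::::::…
[12] q1 h=32  …ZZZZZZ[:]::::::…
[13] q1 h=33  …ZZZZZZ[:]::::::…
[14] q1 h=34  …ZZZZZZ[:]::::::|
[15] q1 h=35  …ZZZZZZ[:]:::::|
[16] q1 h=36  …ZZZZZZ[:]::::|
[17] q1 h=37  …ZZZZZZ[:]:::|
[18] q1 h=38  …ZZZZZZ[:]::|
[19] q1 h=39  …ZZZZZZ[:]:|
[20] q1 h=40  …ZZZZZZ[:]|
[21] q1 h=40  …ZZZZZZ[Z]|
[22] q1 h=39  …ZZZZZZ[Z]Z|
[23] q1 h=38  …ZZZZZZ[Z]ZZ|
[24] q1 h=37  …ZZZZZZ[Z]ZZZ|
[25] q1 h=36  …ZZZZZZ[Z]ZZZZ|
[26] q1 h=35  …ZZZZZZ[Z]ZZZZZ|
[27] q1 h=34  …ZZZZZZ[Z]ZZZZZZ|
[28] q1 h=33  …ZZZZZZ[Z]ZZZZZZ…
[29] q1 h=32  …ZZZZZZ[Z]ZZZZZZ…
[30] q1 h=31  …ZZZZZZ[Z]ZZZZZZ…
[31] q1 h=30  …ZZZZZZ[Z]ZZZZZZ…
[32] q1 h=29  …ZZZZZZ[Z]ZZZZZZ…
[33] q1 h=28  …ZZZZZZ[Z]ZZZZZZ…
[34] q1 h=27  …ZZZZZZ[Z]ZZZZZZ…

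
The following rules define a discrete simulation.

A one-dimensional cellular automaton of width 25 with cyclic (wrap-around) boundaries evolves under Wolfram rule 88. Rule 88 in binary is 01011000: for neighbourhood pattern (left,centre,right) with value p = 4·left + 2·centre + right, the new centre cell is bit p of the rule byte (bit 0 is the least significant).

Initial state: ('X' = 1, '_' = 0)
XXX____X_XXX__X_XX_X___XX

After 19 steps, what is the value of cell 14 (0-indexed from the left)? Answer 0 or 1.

t=0: XXX____X_XXX__X_XX_X___XX
t=1: __XX_____X_XX___XX__X__X_
t=2: __XXX______XXX__XXX__X__X
t=3: X_X_XX_____X_XX_X_XX__X__
t=4: ____XXX______XX___XXX__X_
t=5: ____X_XX_____XXX__X_XX__X
t=6: X_____XXX____X_XX___XXX__
t=7: _X____X_XX_____XXX__X_XX_
t=8: __X_____XXX____X_XX___XXX
t=9: X__X____X_XX_____XXX__X_X
t=10: XX__X_____XXX____X_XX___X
t=11: _XX__X____X_XX_____XXX__X
t=12: _XXX__X_____XXX____X_XX__
t=13: _X_XX__X____X_XX_____XXX_
t=14: ___XXX__X_____XXX____X_XX
t=15: X__X_XX__X____X_XX_____XX
t=16: XX___XXX__X_____XXX____X_
t=17: XXX__X_XX__X____X_XX_____
t=18: X_XX___XXX__X_____XXX____
t=19: __XXX__X_XX__X____X_XX___

0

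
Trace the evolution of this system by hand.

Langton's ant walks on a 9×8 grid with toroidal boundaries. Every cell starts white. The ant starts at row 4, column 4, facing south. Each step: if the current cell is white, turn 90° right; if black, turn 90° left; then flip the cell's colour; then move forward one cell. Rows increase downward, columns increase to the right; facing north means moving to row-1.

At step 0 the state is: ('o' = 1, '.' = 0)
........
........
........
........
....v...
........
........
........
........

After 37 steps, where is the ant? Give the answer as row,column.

gen 0: ........
........
........
........
....v...
........
........
........
........
gen 1: ........
........
........
........
...<o...
........
........
........
........
gen 2: ........
........
........
...^....
...oo...
........
........
........
........
gen 3: ........
........
........
...o>...
...oo...
........
........
........
........
gen 4: ........
........
........
...oo...
...ov...
........
........
........
........
gen 5: ........
........
........
...oo...
...o.>..
........
........
........
........
gen 6: ........
........
........
...oo...
...o.o..
.....v..
........
........
........
gen 7: ........
........
........
...oo...
...o.o..
....<o..
........
........
........
gen 8: ........
........
........
...oo...
...o^o..
....oo..
........
........
........
gen 9: ........
........
........
...oo...
...oo>..
....oo..
........
........
........
gen 10: ........
........
........
...oo^..
...oo...
....oo..
........
........
........
gen 11: ........
........
........
...ooo>.
...oo...
....oo..
........
........
........
gen 12: ........
........
........
...oooo.
...oo.v.
....oo..
........
........
........
gen 13: ........
........
........
...oooo.
...oo<o.
....oo..
........
........
........
gen 14: ........
........
........
...oo^o.
...oooo.
....oo..
........
........
........
gen 15: ........
........
........
...o<.o.
...oooo.
....oo..
........
........
........
gen 16: ........
........
........
...o..o.
...ovoo.
....oo..
........
........
........
gen 17: ........
........
........
...o..o.
...o.>o.
....oo..
........
........
........
gen 18: ........
........
........
...o.^o.
...o..o.
....oo..
........
........
........
gen 19: ........
........
........
...o.o>.
...o..o.
....oo..
........
........
........
gen 20: ........
........
......^.
...o.o..
...o..o.
....oo..
........
........
........
gen 21: ........
........
......o>
...o.o..
...o..o.
....oo..
........
........
........
gen 22: ........
........
......oo
...o.o.v
...o..o.
....oo..
........
........
........
gen 23: ........
........
......oo
...o.o<o
...o..o.
....oo..
........
........
........
gen 24: ........
........
......^o
...o.ooo
...o..o.
....oo..
........
........
........
gen 25: ........
........
.....<.o
...o.ooo
...o..o.
....oo..
........
........
........
gen 26: ........
.....^..
.....o.o
...o.ooo
...o..o.
....oo..
........
........
........
gen 27: ........
.....o>.
.....o.o
...o.ooo
...o..o.
....oo..
........
........
........
gen 28: ........
.....oo.
.....ovo
...o.ooo
...o..o.
....oo..
........
........
........
gen 29: ........
.....oo.
.....<oo
...o.ooo
...o..o.
....oo..
........
........
........
gen 30: ........
.....oo.
......oo
...o.voo
...o..o.
....oo..
........
........
........
gen 31: ........
.....oo.
......oo
...o..>o
...o..o.
....oo..
........
........
........
gen 32: ........
.....oo.
......^o
...o...o
...o..o.
....oo..
........
........
........
gen 33: ........
.....oo.
.....<.o
...o...o
...o..o.
....oo..
........
........
........
gen 34: ........
.....^o.
.....o.o
...o...o
...o..o.
....oo..
........
........
........
gen 35: ........
....<.o.
.....o.o
...o...o
...o..o.
....oo..
........
........
........
gen 36: ....^...
....o.o.
.....o.o
...o...o
...o..o.
....oo..
........
........
........
gen 37: ....o>..
....o.o.
.....o.o
...o...o
...o..o.
....oo..
........
........
........

0,5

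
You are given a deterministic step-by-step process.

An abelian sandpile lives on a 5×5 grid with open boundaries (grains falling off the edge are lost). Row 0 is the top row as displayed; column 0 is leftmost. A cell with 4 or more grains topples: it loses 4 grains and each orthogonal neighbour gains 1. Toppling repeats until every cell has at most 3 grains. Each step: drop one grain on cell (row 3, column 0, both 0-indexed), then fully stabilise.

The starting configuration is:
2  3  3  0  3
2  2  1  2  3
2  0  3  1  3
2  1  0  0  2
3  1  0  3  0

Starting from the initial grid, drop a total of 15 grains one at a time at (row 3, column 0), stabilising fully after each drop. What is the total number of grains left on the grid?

46

step 0: 2  3  3  0  3
2  2  1  2  3
2  0  3  1  3
2  1  0  0  2
3  1  0  3  0
step 1: 2  3  3  0  3
2  2  1  2  3
2  0  3  1  3
3  1  0  0  2
3  1  0  3  0
step 2: 2  3  3  0  3
2  2  1  2  3
3  0  3  1  3
1  2  0  0  2
0  2  0  3  0
step 3: 2  3  3  0  3
2  2  1  2  3
3  0  3  1  3
2  2  0  0  2
0  2  0  3  0
step 4: 2  3  3  0  3
2  2  1  2  3
3  0  3  1  3
3  2  0  0  2
0  2  0  3  0
step 5: 2  3  3  0  3
3  2  1  2  3
0  1  3  1  3
1  3  0  0  2
1  2  0  3  0
step 6: 2  3  3  0  3
3  2  1  2  3
0  1  3  1  3
2  3  0  0  2
1  2  0  3  0
step 7: 2  3  3  0  3
3  2  1  2  3
0  1  3  1  3
3  3  0  0  2
1  2  0  3  0
step 8: 2  3  3  0  3
3  2  1  2  3
1  2  3  1  3
1  0  1  0  2
2  3  0  3  0
step 9: 2  3  3  0  3
3  2  1  2  3
1  2  3  1  3
2  0  1  0  2
2  3  0  3  0
step 10: 2  3  3  0  3
3  2  1  2  3
1  2  3  1  3
3  0  1  0  2
2  3  0  3  0
step 11: 2  3  3  0  3
3  2  1  2  3
2  2  3  1  3
0  1  1  0  2
3  3  0  3  0
step 12: 2  3  3  0  3
3  2  1  2  3
2  2  3  1  3
1  1  1  0  2
3  3  0  3  0
step 13: 2  3  3  0  3
3  2  1  2  3
2  2  3  1  3
2  1  1  0  2
3  3  0  3  0
step 14: 2  3  3  0  3
3  2  1  2  3
2  2  3  1  3
3  1  1  0  2
3  3  0  3  0
step 15: 2  3  3  0  3
3  2  1  2  3
3  2  3  1  3
1  3  1  0  2
1  0  1  3  0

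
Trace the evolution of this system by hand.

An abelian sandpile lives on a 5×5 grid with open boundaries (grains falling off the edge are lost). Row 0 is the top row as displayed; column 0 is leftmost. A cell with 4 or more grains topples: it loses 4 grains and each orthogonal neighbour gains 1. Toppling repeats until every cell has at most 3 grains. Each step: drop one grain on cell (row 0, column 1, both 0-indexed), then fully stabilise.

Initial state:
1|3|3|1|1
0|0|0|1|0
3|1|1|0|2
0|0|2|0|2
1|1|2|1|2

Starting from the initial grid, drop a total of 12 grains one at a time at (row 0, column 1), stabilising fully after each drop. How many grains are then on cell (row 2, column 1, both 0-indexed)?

2

gen 0: 1|3|3|1|1
0|0|0|1|0
3|1|1|0|2
0|0|2|0|2
1|1|2|1|2
gen 1: 2|1|0|2|1
0|1|1|1|0
3|1|1|0|2
0|0|2|0|2
1|1|2|1|2
gen 2: 2|2|0|2|1
0|1|1|1|0
3|1|1|0|2
0|0|2|0|2
1|1|2|1|2
gen 3: 2|3|0|2|1
0|1|1|1|0
3|1|1|0|2
0|0|2|0|2
1|1|2|1|2
gen 4: 3|0|1|2|1
0|2|1|1|0
3|1|1|0|2
0|0|2|0|2
1|1|2|1|2
gen 5: 3|1|1|2|1
0|2|1|1|0
3|1|1|0|2
0|0|2|0|2
1|1|2|1|2
gen 6: 3|2|1|2|1
0|2|1|1|0
3|1|1|0|2
0|0|2|0|2
1|1|2|1|2
gen 7: 3|3|1|2|1
0|2|1|1|0
3|1|1|0|2
0|0|2|0|2
1|1|2|1|2
gen 8: 0|1|2|2|1
1|3|1|1|0
3|1|1|0|2
0|0|2|0|2
1|1|2|1|2
gen 9: 0|2|2|2|1
1|3|1|1|0
3|1|1|0|2
0|0|2|0|2
1|1|2|1|2
gen 10: 0|3|2|2|1
1|3|1|1|0
3|1|1|0|2
0|0|2|0|2
1|1|2|1|2
gen 11: 1|1|3|2|1
2|0|2|1|0
3|2|1|0|2
0|0|2|0|2
1|1|2|1|2
gen 12: 1|2|3|2|1
2|0|2|1|0
3|2|1|0|2
0|0|2|0|2
1|1|2|1|2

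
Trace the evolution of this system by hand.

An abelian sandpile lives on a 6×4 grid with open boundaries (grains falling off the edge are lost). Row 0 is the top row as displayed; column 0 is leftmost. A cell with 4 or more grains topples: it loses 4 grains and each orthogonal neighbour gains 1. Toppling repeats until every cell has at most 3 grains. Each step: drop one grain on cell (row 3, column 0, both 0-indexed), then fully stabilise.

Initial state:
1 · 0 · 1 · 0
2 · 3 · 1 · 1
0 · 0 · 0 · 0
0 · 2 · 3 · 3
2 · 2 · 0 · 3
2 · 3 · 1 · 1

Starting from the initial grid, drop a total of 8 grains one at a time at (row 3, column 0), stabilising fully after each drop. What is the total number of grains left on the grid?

31

step 0: 1 · 0 · 1 · 0
2 · 3 · 1 · 1
0 · 0 · 0 · 0
0 · 2 · 3 · 3
2 · 2 · 0 · 3
2 · 3 · 1 · 1
step 1: 1 · 0 · 1 · 0
2 · 3 · 1 · 1
0 · 0 · 0 · 0
1 · 2 · 3 · 3
2 · 2 · 0 · 3
2 · 3 · 1 · 1
step 2: 1 · 0 · 1 · 0
2 · 3 · 1 · 1
0 · 0 · 0 · 0
2 · 2 · 3 · 3
2 · 2 · 0 · 3
2 · 3 · 1 · 1
step 3: 1 · 0 · 1 · 0
2 · 3 · 1 · 1
0 · 0 · 0 · 0
3 · 2 · 3 · 3
2 · 2 · 0 · 3
2 · 3 · 1 · 1
step 4: 1 · 0 · 1 · 0
2 · 3 · 1 · 1
1 · 0 · 0 · 0
0 · 3 · 3 · 3
3 · 2 · 0 · 3
2 · 3 · 1 · 1
step 5: 1 · 0 · 1 · 0
2 · 3 · 1 · 1
1 · 0 · 0 · 0
1 · 3 · 3 · 3
3 · 2 · 0 · 3
2 · 3 · 1 · 1
step 6: 1 · 0 · 1 · 0
2 · 3 · 1 · 1
1 · 0 · 0 · 0
2 · 3 · 3 · 3
3 · 2 · 0 · 3
2 · 3 · 1 · 1
step 7: 1 · 0 · 1 · 0
2 · 3 · 1 · 1
1 · 0 · 0 · 0
3 · 3 · 3 · 3
3 · 2 · 0 · 3
2 · 3 · 1 · 1
step 8: 1 · 0 · 1 · 0
2 · 3 · 1 · 1
2 · 1 · 1 · 1
2 · 2 · 1 · 1
2 · 1 · 3 · 0
0 · 1 · 2 · 2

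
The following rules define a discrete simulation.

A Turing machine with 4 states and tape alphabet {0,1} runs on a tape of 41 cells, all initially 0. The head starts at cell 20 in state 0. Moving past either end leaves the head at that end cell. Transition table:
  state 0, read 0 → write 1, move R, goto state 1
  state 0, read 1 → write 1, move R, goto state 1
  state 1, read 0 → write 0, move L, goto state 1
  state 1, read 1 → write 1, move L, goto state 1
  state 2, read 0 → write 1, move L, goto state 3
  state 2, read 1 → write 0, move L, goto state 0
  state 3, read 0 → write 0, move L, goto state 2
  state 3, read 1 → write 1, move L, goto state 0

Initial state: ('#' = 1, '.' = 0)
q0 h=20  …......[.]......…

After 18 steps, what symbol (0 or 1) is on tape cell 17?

k=0  q0 h=20  …......[.]......…
k=1  q1 h=21  ….....#[.]......…
k=2  q1 h=20  …......[#]......…
k=3  q1 h=19  …......[.]#.....…
k=4  q1 h=18  …......[.].#....…
k=5  q1 h=17  …......[.]..#...…
k=6  q1 h=16  …......[.]...#..…
k=7  q1 h=15  …......[.]....#.…
k=8  q1 h=14  …......[.].....#…
k=9  q1 h=13  …......[.]......…
k=10  q1 h=12  …......[.]......…
k=11  q1 h=11  …......[.]......…
k=12  q1 h=10  …......[.]......…
k=13  q1 h= 9  …......[.]......…
k=14  q1 h= 8  …......[.]......…
k=15  q1 h= 7  …......[.]......…
k=16  q1 h= 6  |......[.]......…
k=17  q1 h= 5  |.....[.]......…
k=18  q1 h= 4  |....[.]......…

0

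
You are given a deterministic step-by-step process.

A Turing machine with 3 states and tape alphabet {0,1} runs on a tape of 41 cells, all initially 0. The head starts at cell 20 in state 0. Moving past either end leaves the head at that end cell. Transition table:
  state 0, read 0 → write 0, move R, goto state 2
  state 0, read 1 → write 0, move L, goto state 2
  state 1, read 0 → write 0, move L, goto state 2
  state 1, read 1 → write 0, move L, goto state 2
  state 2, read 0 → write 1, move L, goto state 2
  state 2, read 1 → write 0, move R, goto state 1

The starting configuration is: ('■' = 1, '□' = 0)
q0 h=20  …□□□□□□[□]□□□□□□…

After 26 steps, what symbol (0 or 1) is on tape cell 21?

gen 0: q0 h=20  …□□□□□□[□]□□□□□□…
gen 1: q2 h=21  …□□□□□□[□]□□□□□□…
gen 2: q2 h=20  …□□□□□□[□]■□□□□□…
gen 3: q2 h=19  …□□□□□□[□]■■□□□□…
gen 4: q2 h=18  …□□□□□□[□]■■■□□□…
gen 5: q2 h=17  …□□□□□□[□]■■■■□□…
gen 6: q2 h=16  …□□□□□□[□]■■■■■□…
gen 7: q2 h=15  …□□□□□□[□]■■■■■■…
gen 8: q2 h=14  …□□□□□□[□]■■■■■■…
gen 9: q2 h=13  …□□□□□□[□]■■■■■■…
gen 10: q2 h=12  …□□□□□□[□]■■■■■■…
gen 11: q2 h=11  …□□□□□□[□]■■■■■■…
gen 12: q2 h=10  …□□□□□□[□]■■■■■■…
gen 13: q2 h= 9  …□□□□□□[□]■■■■■■…
gen 14: q2 h= 8  …□□□□□□[□]■■■■■■…
gen 15: q2 h= 7  …□□□□□□[□]■■■■■■…
gen 16: q2 h= 6  |□□□□□□[□]■■■■■■…
gen 17: q2 h= 5  |□□□□□[□]■■■■■■…
gen 18: q2 h= 4  |□□□□[□]■■■■■■…
gen 19: q2 h= 3  |□□□[□]■■■■■■…
gen 20: q2 h= 2  |□□[□]■■■■■■…
gen 21: q2 h= 1  |□[□]■■■■■■…
gen 22: q2 h= 0  |[□]■■■■■■…
gen 23: q2 h= 0  |[■]■■■■■■…
gen 24: q1 h= 1  |□[■]■■■■■■…
gen 25: q2 h= 0  |[□]□■■■■■…
gen 26: q2 h= 0  |[■]□■■■■■…

1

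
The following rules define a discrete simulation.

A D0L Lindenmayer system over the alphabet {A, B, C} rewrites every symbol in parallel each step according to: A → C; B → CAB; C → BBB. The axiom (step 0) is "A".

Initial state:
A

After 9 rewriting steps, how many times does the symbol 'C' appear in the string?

[0] A
[1] C
[2] BBB
[3] CABCABCAB
[4] BBBCCABBBBCCABBBBCCAB
[5] CABCABCABBBBBBBCCABCABCABCABBBBBBBCCABCABCABCABBBBBBBCCAB
[6] BBBCCABBBBCCABBBBCCABCABCABCABCABCABCABBBBBBBCCABBBBCCABBB…BBBBBCCABBBBCCABBBBCCABBBBCCABCABCABCABCABCABCABBBBBBBCCAB  (len 147)
[7] CABCABCABBBBBBBCCABCABCABCABBBBBBBCCABCABCABCABBBBBBBCCABB…ABBBBCCABBBBCCABBBBCCABBBBCCABCABCABCABCABCABCABBBBBBBCCAB  (len 381)
[8] BBBCCABBBBCCABBBBCCABCABCABCABCABCABCABBBBBBBCCABBBBCCABBB…ABBBBCCABBBBCCABBBBCCABBBBCCABCABCABCABCABCABCABBBBBBBCCAB  (len 993)
[9] CABCABCABBBBBBBCCABCABCABCABBBBBBBCCABCABCABCABBBBBBBCCABB…ABBBBCCABBBBCCABBBBCCABBBBCCABCABCABCABCABCABCABBBBBBBCCAB  (len 2577)

717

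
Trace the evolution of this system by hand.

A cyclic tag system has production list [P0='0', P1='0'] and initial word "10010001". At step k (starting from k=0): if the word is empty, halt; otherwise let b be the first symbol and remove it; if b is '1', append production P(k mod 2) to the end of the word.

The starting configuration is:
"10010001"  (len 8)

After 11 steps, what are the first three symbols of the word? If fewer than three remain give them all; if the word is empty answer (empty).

gen 0: "10010001"  (len 8)
gen 1: "00100010"  (len 8)
gen 2: "0100010"  (len 7)
gen 3: "100010"  (len 6)
gen 4: "000100"  (len 6)
gen 5: "00100"  (len 5)
gen 6: "0100"  (len 4)
gen 7: "100"  (len 3)
gen 8: "000"  (len 3)
gen 9: "00"  (len 2)
gen 10: "0"  (len 1)
gen 11: (halted — word empty)

(empty)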